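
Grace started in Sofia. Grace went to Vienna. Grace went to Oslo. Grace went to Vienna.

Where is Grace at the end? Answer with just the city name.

Answer: Vienna

Derivation:
Tracking Grace's location:
Start: Grace is in Sofia.
After move 1: Sofia -> Vienna. Grace is in Vienna.
After move 2: Vienna -> Oslo. Grace is in Oslo.
After move 3: Oslo -> Vienna. Grace is in Vienna.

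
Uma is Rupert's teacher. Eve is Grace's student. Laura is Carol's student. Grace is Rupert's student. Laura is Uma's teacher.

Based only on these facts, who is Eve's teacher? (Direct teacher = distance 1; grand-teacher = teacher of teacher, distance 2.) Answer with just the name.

Answer: Grace

Derivation:
Reconstructing the teacher chain from the given facts:
  Carol -> Laura -> Uma -> Rupert -> Grace -> Eve
(each arrow means 'teacher of the next')
Positions in the chain (0 = top):
  position of Carol: 0
  position of Laura: 1
  position of Uma: 2
  position of Rupert: 3
  position of Grace: 4
  position of Eve: 5

Eve is at position 5; the teacher is 1 step up the chain, i.e. position 4: Grace.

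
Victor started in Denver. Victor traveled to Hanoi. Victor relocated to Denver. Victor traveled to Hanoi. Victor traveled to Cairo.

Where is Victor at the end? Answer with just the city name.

Answer: Cairo

Derivation:
Tracking Victor's location:
Start: Victor is in Denver.
After move 1: Denver -> Hanoi. Victor is in Hanoi.
After move 2: Hanoi -> Denver. Victor is in Denver.
After move 3: Denver -> Hanoi. Victor is in Hanoi.
After move 4: Hanoi -> Cairo. Victor is in Cairo.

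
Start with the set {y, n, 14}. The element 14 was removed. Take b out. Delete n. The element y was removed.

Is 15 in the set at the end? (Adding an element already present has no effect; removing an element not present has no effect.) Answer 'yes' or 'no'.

Tracking the set through each operation:
Start: {14, n, y}
Event 1 (remove 14): removed. Set: {n, y}
Event 2 (remove b): not present, no change. Set: {n, y}
Event 3 (remove n): removed. Set: {y}
Event 4 (remove y): removed. Set: {}

Final set: {} (size 0)
15 is NOT in the final set.

Answer: no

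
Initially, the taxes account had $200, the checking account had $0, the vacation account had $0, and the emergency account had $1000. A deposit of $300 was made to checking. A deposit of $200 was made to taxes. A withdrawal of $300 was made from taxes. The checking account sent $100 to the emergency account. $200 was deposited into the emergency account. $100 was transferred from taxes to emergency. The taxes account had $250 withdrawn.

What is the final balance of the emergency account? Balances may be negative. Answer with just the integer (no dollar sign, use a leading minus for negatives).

Tracking account balances step by step:
Start: taxes=200, checking=0, vacation=0, emergency=1000
Event 1 (deposit 300 to checking): checking: 0 + 300 = 300. Balances: taxes=200, checking=300, vacation=0, emergency=1000
Event 2 (deposit 200 to taxes): taxes: 200 + 200 = 400. Balances: taxes=400, checking=300, vacation=0, emergency=1000
Event 3 (withdraw 300 from taxes): taxes: 400 - 300 = 100. Balances: taxes=100, checking=300, vacation=0, emergency=1000
Event 4 (transfer 100 checking -> emergency): checking: 300 - 100 = 200, emergency: 1000 + 100 = 1100. Balances: taxes=100, checking=200, vacation=0, emergency=1100
Event 5 (deposit 200 to emergency): emergency: 1100 + 200 = 1300. Balances: taxes=100, checking=200, vacation=0, emergency=1300
Event 6 (transfer 100 taxes -> emergency): taxes: 100 - 100 = 0, emergency: 1300 + 100 = 1400. Balances: taxes=0, checking=200, vacation=0, emergency=1400
Event 7 (withdraw 250 from taxes): taxes: 0 - 250 = -250. Balances: taxes=-250, checking=200, vacation=0, emergency=1400

Final balance of emergency: 1400

Answer: 1400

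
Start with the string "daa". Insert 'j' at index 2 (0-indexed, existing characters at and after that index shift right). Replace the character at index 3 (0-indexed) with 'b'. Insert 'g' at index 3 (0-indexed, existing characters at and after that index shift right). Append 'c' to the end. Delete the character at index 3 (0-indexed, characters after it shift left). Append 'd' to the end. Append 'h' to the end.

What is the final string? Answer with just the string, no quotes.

Applying each edit step by step:
Start: "daa"
Op 1 (insert 'j' at idx 2): "daa" -> "daja"
Op 2 (replace idx 3: 'a' -> 'b'): "daja" -> "dajb"
Op 3 (insert 'g' at idx 3): "dajb" -> "dajgb"
Op 4 (append 'c'): "dajgb" -> "dajgbc"
Op 5 (delete idx 3 = 'g'): "dajgbc" -> "dajbc"
Op 6 (append 'd'): "dajbc" -> "dajbcd"
Op 7 (append 'h'): "dajbcd" -> "dajbcdh"

Answer: dajbcdh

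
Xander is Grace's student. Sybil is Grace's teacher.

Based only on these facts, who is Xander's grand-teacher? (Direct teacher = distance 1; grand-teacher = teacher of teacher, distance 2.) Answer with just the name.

Answer: Sybil

Derivation:
Reconstructing the teacher chain from the given facts:
  Sybil -> Grace -> Xander
(each arrow means 'teacher of the next')
Positions in the chain (0 = top):
  position of Sybil: 0
  position of Grace: 1
  position of Xander: 2

Xander is at position 2; the grand-teacher is 2 steps up the chain, i.e. position 0: Sybil.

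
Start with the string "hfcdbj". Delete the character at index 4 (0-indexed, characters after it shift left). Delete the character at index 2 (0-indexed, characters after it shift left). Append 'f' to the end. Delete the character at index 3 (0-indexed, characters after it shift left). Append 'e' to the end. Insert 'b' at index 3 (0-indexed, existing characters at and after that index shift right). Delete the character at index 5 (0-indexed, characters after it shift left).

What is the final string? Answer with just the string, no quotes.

Answer: hfdbf

Derivation:
Applying each edit step by step:
Start: "hfcdbj"
Op 1 (delete idx 4 = 'b'): "hfcdbj" -> "hfcdj"
Op 2 (delete idx 2 = 'c'): "hfcdj" -> "hfdj"
Op 3 (append 'f'): "hfdj" -> "hfdjf"
Op 4 (delete idx 3 = 'j'): "hfdjf" -> "hfdf"
Op 5 (append 'e'): "hfdf" -> "hfdfe"
Op 6 (insert 'b' at idx 3): "hfdfe" -> "hfdbfe"
Op 7 (delete idx 5 = 'e'): "hfdbfe" -> "hfdbf"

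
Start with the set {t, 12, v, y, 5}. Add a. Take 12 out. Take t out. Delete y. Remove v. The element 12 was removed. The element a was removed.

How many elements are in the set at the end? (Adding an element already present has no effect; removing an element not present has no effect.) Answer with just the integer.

Answer: 1

Derivation:
Tracking the set through each operation:
Start: {12, 5, t, v, y}
Event 1 (add a): added. Set: {12, 5, a, t, v, y}
Event 2 (remove 12): removed. Set: {5, a, t, v, y}
Event 3 (remove t): removed. Set: {5, a, v, y}
Event 4 (remove y): removed. Set: {5, a, v}
Event 5 (remove v): removed. Set: {5, a}
Event 6 (remove 12): not present, no change. Set: {5, a}
Event 7 (remove a): removed. Set: {5}

Final set: {5} (size 1)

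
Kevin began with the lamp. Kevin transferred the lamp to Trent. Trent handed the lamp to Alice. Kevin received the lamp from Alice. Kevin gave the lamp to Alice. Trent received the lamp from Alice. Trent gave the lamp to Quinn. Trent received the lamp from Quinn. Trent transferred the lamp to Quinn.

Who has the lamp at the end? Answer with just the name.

Answer: Quinn

Derivation:
Tracking the lamp through each event:
Start: Kevin has the lamp.
After event 1: Trent has the lamp.
After event 2: Alice has the lamp.
After event 3: Kevin has the lamp.
After event 4: Alice has the lamp.
After event 5: Trent has the lamp.
After event 6: Quinn has the lamp.
After event 7: Trent has the lamp.
After event 8: Quinn has the lamp.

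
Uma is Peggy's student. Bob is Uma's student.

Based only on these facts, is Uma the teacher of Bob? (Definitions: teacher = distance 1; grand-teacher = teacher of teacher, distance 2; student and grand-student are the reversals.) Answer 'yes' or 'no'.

Answer: yes

Derivation:
Reconstructing the teacher chain from the given facts:
  Peggy -> Uma -> Bob
(each arrow means 'teacher of the next')
Positions in the chain (0 = top):
  position of Peggy: 0
  position of Uma: 1
  position of Bob: 2

Uma is at position 1, Bob is at position 2; signed distance (j - i) = 1.
'teacher' requires j - i = 1. Actual distance is 1, so the relation HOLDS.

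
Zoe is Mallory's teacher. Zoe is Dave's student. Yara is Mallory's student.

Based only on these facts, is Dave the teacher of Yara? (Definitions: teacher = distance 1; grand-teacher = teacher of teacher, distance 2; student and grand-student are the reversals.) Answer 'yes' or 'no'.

Reconstructing the teacher chain from the given facts:
  Dave -> Zoe -> Mallory -> Yara
(each arrow means 'teacher of the next')
Positions in the chain (0 = top):
  position of Dave: 0
  position of Zoe: 1
  position of Mallory: 2
  position of Yara: 3

Dave is at position 0, Yara is at position 3; signed distance (j - i) = 3.
'teacher' requires j - i = 1. Actual distance is 3, so the relation does NOT hold.

Answer: no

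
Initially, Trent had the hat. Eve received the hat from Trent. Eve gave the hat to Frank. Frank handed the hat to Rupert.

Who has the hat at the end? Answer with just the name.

Answer: Rupert

Derivation:
Tracking the hat through each event:
Start: Trent has the hat.
After event 1: Eve has the hat.
After event 2: Frank has the hat.
After event 3: Rupert has the hat.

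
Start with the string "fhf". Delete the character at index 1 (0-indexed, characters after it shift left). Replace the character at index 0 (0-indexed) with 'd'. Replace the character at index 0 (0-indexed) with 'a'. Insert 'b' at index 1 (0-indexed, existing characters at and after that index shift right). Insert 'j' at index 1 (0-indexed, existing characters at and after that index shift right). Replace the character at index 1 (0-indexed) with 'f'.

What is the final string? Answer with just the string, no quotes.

Answer: afbf

Derivation:
Applying each edit step by step:
Start: "fhf"
Op 1 (delete idx 1 = 'h'): "fhf" -> "ff"
Op 2 (replace idx 0: 'f' -> 'd'): "ff" -> "df"
Op 3 (replace idx 0: 'd' -> 'a'): "df" -> "af"
Op 4 (insert 'b' at idx 1): "af" -> "abf"
Op 5 (insert 'j' at idx 1): "abf" -> "ajbf"
Op 6 (replace idx 1: 'j' -> 'f'): "ajbf" -> "afbf"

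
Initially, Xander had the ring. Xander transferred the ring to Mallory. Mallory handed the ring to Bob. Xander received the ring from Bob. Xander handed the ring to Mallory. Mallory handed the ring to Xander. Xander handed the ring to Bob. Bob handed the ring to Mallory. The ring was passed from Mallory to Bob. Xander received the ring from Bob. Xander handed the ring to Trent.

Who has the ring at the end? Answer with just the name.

Tracking the ring through each event:
Start: Xander has the ring.
After event 1: Mallory has the ring.
After event 2: Bob has the ring.
After event 3: Xander has the ring.
After event 4: Mallory has the ring.
After event 5: Xander has the ring.
After event 6: Bob has the ring.
After event 7: Mallory has the ring.
After event 8: Bob has the ring.
After event 9: Xander has the ring.
After event 10: Trent has the ring.

Answer: Trent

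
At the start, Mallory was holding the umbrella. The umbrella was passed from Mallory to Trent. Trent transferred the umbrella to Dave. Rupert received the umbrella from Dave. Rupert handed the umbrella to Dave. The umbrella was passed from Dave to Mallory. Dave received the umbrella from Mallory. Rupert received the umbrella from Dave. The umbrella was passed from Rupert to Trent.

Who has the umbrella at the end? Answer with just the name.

Tracking the umbrella through each event:
Start: Mallory has the umbrella.
After event 1: Trent has the umbrella.
After event 2: Dave has the umbrella.
After event 3: Rupert has the umbrella.
After event 4: Dave has the umbrella.
After event 5: Mallory has the umbrella.
After event 6: Dave has the umbrella.
After event 7: Rupert has the umbrella.
After event 8: Trent has the umbrella.

Answer: Trent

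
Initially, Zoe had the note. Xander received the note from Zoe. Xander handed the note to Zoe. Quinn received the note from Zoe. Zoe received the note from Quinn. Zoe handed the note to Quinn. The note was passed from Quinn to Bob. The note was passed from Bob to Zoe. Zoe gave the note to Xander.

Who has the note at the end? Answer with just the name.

Answer: Xander

Derivation:
Tracking the note through each event:
Start: Zoe has the note.
After event 1: Xander has the note.
After event 2: Zoe has the note.
After event 3: Quinn has the note.
After event 4: Zoe has the note.
After event 5: Quinn has the note.
After event 6: Bob has the note.
After event 7: Zoe has the note.
After event 8: Xander has the note.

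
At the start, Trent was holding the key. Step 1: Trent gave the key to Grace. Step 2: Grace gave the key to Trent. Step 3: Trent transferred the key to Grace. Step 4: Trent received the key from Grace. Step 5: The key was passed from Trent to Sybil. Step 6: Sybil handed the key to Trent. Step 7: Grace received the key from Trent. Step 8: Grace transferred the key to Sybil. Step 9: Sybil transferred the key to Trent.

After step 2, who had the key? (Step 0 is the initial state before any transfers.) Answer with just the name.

Tracking the key holder through step 2:
After step 0 (start): Trent
After step 1: Grace
After step 2: Trent

At step 2, the holder is Trent.

Answer: Trent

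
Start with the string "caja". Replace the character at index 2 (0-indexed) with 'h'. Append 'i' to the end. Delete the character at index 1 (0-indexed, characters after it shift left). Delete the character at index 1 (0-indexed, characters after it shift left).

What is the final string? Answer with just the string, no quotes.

Applying each edit step by step:
Start: "caja"
Op 1 (replace idx 2: 'j' -> 'h'): "caja" -> "caha"
Op 2 (append 'i'): "caha" -> "cahai"
Op 3 (delete idx 1 = 'a'): "cahai" -> "chai"
Op 4 (delete idx 1 = 'h'): "chai" -> "cai"

Answer: cai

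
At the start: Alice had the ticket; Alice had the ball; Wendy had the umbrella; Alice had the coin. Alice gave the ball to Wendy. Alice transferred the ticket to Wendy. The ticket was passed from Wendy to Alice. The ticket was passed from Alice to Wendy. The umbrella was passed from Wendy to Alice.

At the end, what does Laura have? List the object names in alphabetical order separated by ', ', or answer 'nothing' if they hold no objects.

Tracking all object holders:
Start: ticket:Alice, ball:Alice, umbrella:Wendy, coin:Alice
Event 1 (give ball: Alice -> Wendy). State: ticket:Alice, ball:Wendy, umbrella:Wendy, coin:Alice
Event 2 (give ticket: Alice -> Wendy). State: ticket:Wendy, ball:Wendy, umbrella:Wendy, coin:Alice
Event 3 (give ticket: Wendy -> Alice). State: ticket:Alice, ball:Wendy, umbrella:Wendy, coin:Alice
Event 4 (give ticket: Alice -> Wendy). State: ticket:Wendy, ball:Wendy, umbrella:Wendy, coin:Alice
Event 5 (give umbrella: Wendy -> Alice). State: ticket:Wendy, ball:Wendy, umbrella:Alice, coin:Alice

Final state: ticket:Wendy, ball:Wendy, umbrella:Alice, coin:Alice
Laura holds: (nothing).

Answer: nothing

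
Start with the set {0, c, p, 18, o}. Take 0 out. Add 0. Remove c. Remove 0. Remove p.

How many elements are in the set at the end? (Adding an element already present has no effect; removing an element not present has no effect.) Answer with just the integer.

Tracking the set through each operation:
Start: {0, 18, c, o, p}
Event 1 (remove 0): removed. Set: {18, c, o, p}
Event 2 (add 0): added. Set: {0, 18, c, o, p}
Event 3 (remove c): removed. Set: {0, 18, o, p}
Event 4 (remove 0): removed. Set: {18, o, p}
Event 5 (remove p): removed. Set: {18, o}

Final set: {18, o} (size 2)

Answer: 2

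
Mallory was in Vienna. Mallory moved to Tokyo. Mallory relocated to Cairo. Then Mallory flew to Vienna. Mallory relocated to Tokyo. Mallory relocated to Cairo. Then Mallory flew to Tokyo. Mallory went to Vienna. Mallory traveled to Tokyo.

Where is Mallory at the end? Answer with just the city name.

Answer: Tokyo

Derivation:
Tracking Mallory's location:
Start: Mallory is in Vienna.
After move 1: Vienna -> Tokyo. Mallory is in Tokyo.
After move 2: Tokyo -> Cairo. Mallory is in Cairo.
After move 3: Cairo -> Vienna. Mallory is in Vienna.
After move 4: Vienna -> Tokyo. Mallory is in Tokyo.
After move 5: Tokyo -> Cairo. Mallory is in Cairo.
After move 6: Cairo -> Tokyo. Mallory is in Tokyo.
After move 7: Tokyo -> Vienna. Mallory is in Vienna.
After move 8: Vienna -> Tokyo. Mallory is in Tokyo.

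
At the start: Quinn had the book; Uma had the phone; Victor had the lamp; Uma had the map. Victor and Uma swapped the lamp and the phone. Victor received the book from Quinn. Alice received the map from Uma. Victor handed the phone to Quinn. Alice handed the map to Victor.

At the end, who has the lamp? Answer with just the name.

Answer: Uma

Derivation:
Tracking all object holders:
Start: book:Quinn, phone:Uma, lamp:Victor, map:Uma
Event 1 (swap lamp<->phone: now lamp:Uma, phone:Victor). State: book:Quinn, phone:Victor, lamp:Uma, map:Uma
Event 2 (give book: Quinn -> Victor). State: book:Victor, phone:Victor, lamp:Uma, map:Uma
Event 3 (give map: Uma -> Alice). State: book:Victor, phone:Victor, lamp:Uma, map:Alice
Event 4 (give phone: Victor -> Quinn). State: book:Victor, phone:Quinn, lamp:Uma, map:Alice
Event 5 (give map: Alice -> Victor). State: book:Victor, phone:Quinn, lamp:Uma, map:Victor

Final state: book:Victor, phone:Quinn, lamp:Uma, map:Victor
The lamp is held by Uma.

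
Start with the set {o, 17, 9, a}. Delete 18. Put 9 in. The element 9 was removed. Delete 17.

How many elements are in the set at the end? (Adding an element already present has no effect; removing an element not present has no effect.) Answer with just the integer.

Answer: 2

Derivation:
Tracking the set through each operation:
Start: {17, 9, a, o}
Event 1 (remove 18): not present, no change. Set: {17, 9, a, o}
Event 2 (add 9): already present, no change. Set: {17, 9, a, o}
Event 3 (remove 9): removed. Set: {17, a, o}
Event 4 (remove 17): removed. Set: {a, o}

Final set: {a, o} (size 2)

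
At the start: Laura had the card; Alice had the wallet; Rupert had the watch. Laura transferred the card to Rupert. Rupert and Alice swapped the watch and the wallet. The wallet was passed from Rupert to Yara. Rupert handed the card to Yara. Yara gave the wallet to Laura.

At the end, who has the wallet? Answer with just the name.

Answer: Laura

Derivation:
Tracking all object holders:
Start: card:Laura, wallet:Alice, watch:Rupert
Event 1 (give card: Laura -> Rupert). State: card:Rupert, wallet:Alice, watch:Rupert
Event 2 (swap watch<->wallet: now watch:Alice, wallet:Rupert). State: card:Rupert, wallet:Rupert, watch:Alice
Event 3 (give wallet: Rupert -> Yara). State: card:Rupert, wallet:Yara, watch:Alice
Event 4 (give card: Rupert -> Yara). State: card:Yara, wallet:Yara, watch:Alice
Event 5 (give wallet: Yara -> Laura). State: card:Yara, wallet:Laura, watch:Alice

Final state: card:Yara, wallet:Laura, watch:Alice
The wallet is held by Laura.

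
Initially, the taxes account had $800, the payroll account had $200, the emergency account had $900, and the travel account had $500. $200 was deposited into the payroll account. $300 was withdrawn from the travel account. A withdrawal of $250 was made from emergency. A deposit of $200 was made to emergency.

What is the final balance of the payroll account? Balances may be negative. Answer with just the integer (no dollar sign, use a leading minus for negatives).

Answer: 400

Derivation:
Tracking account balances step by step:
Start: taxes=800, payroll=200, emergency=900, travel=500
Event 1 (deposit 200 to payroll): payroll: 200 + 200 = 400. Balances: taxes=800, payroll=400, emergency=900, travel=500
Event 2 (withdraw 300 from travel): travel: 500 - 300 = 200. Balances: taxes=800, payroll=400, emergency=900, travel=200
Event 3 (withdraw 250 from emergency): emergency: 900 - 250 = 650. Balances: taxes=800, payroll=400, emergency=650, travel=200
Event 4 (deposit 200 to emergency): emergency: 650 + 200 = 850. Balances: taxes=800, payroll=400, emergency=850, travel=200

Final balance of payroll: 400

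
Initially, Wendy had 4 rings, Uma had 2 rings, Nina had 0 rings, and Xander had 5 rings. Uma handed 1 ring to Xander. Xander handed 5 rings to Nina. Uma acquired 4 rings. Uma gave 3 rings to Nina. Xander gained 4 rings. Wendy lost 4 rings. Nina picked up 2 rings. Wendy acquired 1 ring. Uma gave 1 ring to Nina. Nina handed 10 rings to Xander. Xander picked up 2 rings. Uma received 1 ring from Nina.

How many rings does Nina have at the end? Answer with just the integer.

Answer: 0

Derivation:
Tracking counts step by step:
Start: Wendy=4, Uma=2, Nina=0, Xander=5
Event 1 (Uma -> Xander, 1): Uma: 2 -> 1, Xander: 5 -> 6. State: Wendy=4, Uma=1, Nina=0, Xander=6
Event 2 (Xander -> Nina, 5): Xander: 6 -> 1, Nina: 0 -> 5. State: Wendy=4, Uma=1, Nina=5, Xander=1
Event 3 (Uma +4): Uma: 1 -> 5. State: Wendy=4, Uma=5, Nina=5, Xander=1
Event 4 (Uma -> Nina, 3): Uma: 5 -> 2, Nina: 5 -> 8. State: Wendy=4, Uma=2, Nina=8, Xander=1
Event 5 (Xander +4): Xander: 1 -> 5. State: Wendy=4, Uma=2, Nina=8, Xander=5
Event 6 (Wendy -4): Wendy: 4 -> 0. State: Wendy=0, Uma=2, Nina=8, Xander=5
Event 7 (Nina +2): Nina: 8 -> 10. State: Wendy=0, Uma=2, Nina=10, Xander=5
Event 8 (Wendy +1): Wendy: 0 -> 1. State: Wendy=1, Uma=2, Nina=10, Xander=5
Event 9 (Uma -> Nina, 1): Uma: 2 -> 1, Nina: 10 -> 11. State: Wendy=1, Uma=1, Nina=11, Xander=5
Event 10 (Nina -> Xander, 10): Nina: 11 -> 1, Xander: 5 -> 15. State: Wendy=1, Uma=1, Nina=1, Xander=15
Event 11 (Xander +2): Xander: 15 -> 17. State: Wendy=1, Uma=1, Nina=1, Xander=17
Event 12 (Nina -> Uma, 1): Nina: 1 -> 0, Uma: 1 -> 2. State: Wendy=1, Uma=2, Nina=0, Xander=17

Nina's final count: 0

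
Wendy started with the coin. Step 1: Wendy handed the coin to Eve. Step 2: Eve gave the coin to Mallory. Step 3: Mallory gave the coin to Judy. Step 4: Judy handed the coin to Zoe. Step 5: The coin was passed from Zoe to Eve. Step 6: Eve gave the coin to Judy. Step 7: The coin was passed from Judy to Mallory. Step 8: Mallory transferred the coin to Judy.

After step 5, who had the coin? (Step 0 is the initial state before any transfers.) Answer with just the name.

Answer: Eve

Derivation:
Tracking the coin holder through step 5:
After step 0 (start): Wendy
After step 1: Eve
After step 2: Mallory
After step 3: Judy
After step 4: Zoe
After step 5: Eve

At step 5, the holder is Eve.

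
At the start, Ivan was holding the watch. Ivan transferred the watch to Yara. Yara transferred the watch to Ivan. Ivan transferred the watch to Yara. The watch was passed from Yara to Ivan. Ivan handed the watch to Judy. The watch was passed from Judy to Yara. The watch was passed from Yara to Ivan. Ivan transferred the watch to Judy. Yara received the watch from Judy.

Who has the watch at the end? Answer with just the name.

Answer: Yara

Derivation:
Tracking the watch through each event:
Start: Ivan has the watch.
After event 1: Yara has the watch.
After event 2: Ivan has the watch.
After event 3: Yara has the watch.
After event 4: Ivan has the watch.
After event 5: Judy has the watch.
After event 6: Yara has the watch.
After event 7: Ivan has the watch.
After event 8: Judy has the watch.
After event 9: Yara has the watch.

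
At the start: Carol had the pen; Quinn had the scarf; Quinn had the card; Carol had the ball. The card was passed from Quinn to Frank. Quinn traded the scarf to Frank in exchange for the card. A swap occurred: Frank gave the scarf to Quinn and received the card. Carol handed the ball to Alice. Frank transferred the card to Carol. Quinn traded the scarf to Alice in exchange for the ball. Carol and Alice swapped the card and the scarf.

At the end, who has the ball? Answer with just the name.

Tracking all object holders:
Start: pen:Carol, scarf:Quinn, card:Quinn, ball:Carol
Event 1 (give card: Quinn -> Frank). State: pen:Carol, scarf:Quinn, card:Frank, ball:Carol
Event 2 (swap scarf<->card: now scarf:Frank, card:Quinn). State: pen:Carol, scarf:Frank, card:Quinn, ball:Carol
Event 3 (swap scarf<->card: now scarf:Quinn, card:Frank). State: pen:Carol, scarf:Quinn, card:Frank, ball:Carol
Event 4 (give ball: Carol -> Alice). State: pen:Carol, scarf:Quinn, card:Frank, ball:Alice
Event 5 (give card: Frank -> Carol). State: pen:Carol, scarf:Quinn, card:Carol, ball:Alice
Event 6 (swap scarf<->ball: now scarf:Alice, ball:Quinn). State: pen:Carol, scarf:Alice, card:Carol, ball:Quinn
Event 7 (swap card<->scarf: now card:Alice, scarf:Carol). State: pen:Carol, scarf:Carol, card:Alice, ball:Quinn

Final state: pen:Carol, scarf:Carol, card:Alice, ball:Quinn
The ball is held by Quinn.

Answer: Quinn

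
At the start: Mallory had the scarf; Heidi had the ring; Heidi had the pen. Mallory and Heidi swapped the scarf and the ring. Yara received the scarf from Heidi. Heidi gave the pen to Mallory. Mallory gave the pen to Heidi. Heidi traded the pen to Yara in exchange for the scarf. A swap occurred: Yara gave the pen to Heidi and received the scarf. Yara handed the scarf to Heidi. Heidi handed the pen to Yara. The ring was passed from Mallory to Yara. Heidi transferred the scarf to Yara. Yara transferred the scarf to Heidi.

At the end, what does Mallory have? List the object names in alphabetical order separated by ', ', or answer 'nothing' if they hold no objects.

Tracking all object holders:
Start: scarf:Mallory, ring:Heidi, pen:Heidi
Event 1 (swap scarf<->ring: now scarf:Heidi, ring:Mallory). State: scarf:Heidi, ring:Mallory, pen:Heidi
Event 2 (give scarf: Heidi -> Yara). State: scarf:Yara, ring:Mallory, pen:Heidi
Event 3 (give pen: Heidi -> Mallory). State: scarf:Yara, ring:Mallory, pen:Mallory
Event 4 (give pen: Mallory -> Heidi). State: scarf:Yara, ring:Mallory, pen:Heidi
Event 5 (swap pen<->scarf: now pen:Yara, scarf:Heidi). State: scarf:Heidi, ring:Mallory, pen:Yara
Event 6 (swap pen<->scarf: now pen:Heidi, scarf:Yara). State: scarf:Yara, ring:Mallory, pen:Heidi
Event 7 (give scarf: Yara -> Heidi). State: scarf:Heidi, ring:Mallory, pen:Heidi
Event 8 (give pen: Heidi -> Yara). State: scarf:Heidi, ring:Mallory, pen:Yara
Event 9 (give ring: Mallory -> Yara). State: scarf:Heidi, ring:Yara, pen:Yara
Event 10 (give scarf: Heidi -> Yara). State: scarf:Yara, ring:Yara, pen:Yara
Event 11 (give scarf: Yara -> Heidi). State: scarf:Heidi, ring:Yara, pen:Yara

Final state: scarf:Heidi, ring:Yara, pen:Yara
Mallory holds: (nothing).

Answer: nothing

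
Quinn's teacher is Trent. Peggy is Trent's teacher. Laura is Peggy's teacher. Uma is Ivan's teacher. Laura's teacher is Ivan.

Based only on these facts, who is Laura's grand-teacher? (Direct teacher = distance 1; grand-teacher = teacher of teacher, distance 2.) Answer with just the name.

Answer: Uma

Derivation:
Reconstructing the teacher chain from the given facts:
  Uma -> Ivan -> Laura -> Peggy -> Trent -> Quinn
(each arrow means 'teacher of the next')
Positions in the chain (0 = top):
  position of Uma: 0
  position of Ivan: 1
  position of Laura: 2
  position of Peggy: 3
  position of Trent: 4
  position of Quinn: 5

Laura is at position 2; the grand-teacher is 2 steps up the chain, i.e. position 0: Uma.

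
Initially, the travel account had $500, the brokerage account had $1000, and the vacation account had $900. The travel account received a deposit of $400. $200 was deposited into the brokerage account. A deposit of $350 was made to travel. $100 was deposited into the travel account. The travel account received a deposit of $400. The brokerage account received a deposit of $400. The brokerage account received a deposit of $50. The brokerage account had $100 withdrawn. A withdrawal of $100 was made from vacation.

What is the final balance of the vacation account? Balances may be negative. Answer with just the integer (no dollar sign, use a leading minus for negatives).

Tracking account balances step by step:
Start: travel=500, brokerage=1000, vacation=900
Event 1 (deposit 400 to travel): travel: 500 + 400 = 900. Balances: travel=900, brokerage=1000, vacation=900
Event 2 (deposit 200 to brokerage): brokerage: 1000 + 200 = 1200. Balances: travel=900, brokerage=1200, vacation=900
Event 3 (deposit 350 to travel): travel: 900 + 350 = 1250. Balances: travel=1250, brokerage=1200, vacation=900
Event 4 (deposit 100 to travel): travel: 1250 + 100 = 1350. Balances: travel=1350, brokerage=1200, vacation=900
Event 5 (deposit 400 to travel): travel: 1350 + 400 = 1750. Balances: travel=1750, brokerage=1200, vacation=900
Event 6 (deposit 400 to brokerage): brokerage: 1200 + 400 = 1600. Balances: travel=1750, brokerage=1600, vacation=900
Event 7 (deposit 50 to brokerage): brokerage: 1600 + 50 = 1650. Balances: travel=1750, brokerage=1650, vacation=900
Event 8 (withdraw 100 from brokerage): brokerage: 1650 - 100 = 1550. Balances: travel=1750, brokerage=1550, vacation=900
Event 9 (withdraw 100 from vacation): vacation: 900 - 100 = 800. Balances: travel=1750, brokerage=1550, vacation=800

Final balance of vacation: 800

Answer: 800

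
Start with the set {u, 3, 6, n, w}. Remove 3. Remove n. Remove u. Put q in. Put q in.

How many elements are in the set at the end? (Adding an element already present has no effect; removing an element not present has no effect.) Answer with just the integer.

Answer: 3

Derivation:
Tracking the set through each operation:
Start: {3, 6, n, u, w}
Event 1 (remove 3): removed. Set: {6, n, u, w}
Event 2 (remove n): removed. Set: {6, u, w}
Event 3 (remove u): removed. Set: {6, w}
Event 4 (add q): added. Set: {6, q, w}
Event 5 (add q): already present, no change. Set: {6, q, w}

Final set: {6, q, w} (size 3)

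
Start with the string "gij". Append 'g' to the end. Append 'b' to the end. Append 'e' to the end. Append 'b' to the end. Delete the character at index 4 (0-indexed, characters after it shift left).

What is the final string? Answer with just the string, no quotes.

Answer: gijgeb

Derivation:
Applying each edit step by step:
Start: "gij"
Op 1 (append 'g'): "gij" -> "gijg"
Op 2 (append 'b'): "gijg" -> "gijgb"
Op 3 (append 'e'): "gijgb" -> "gijgbe"
Op 4 (append 'b'): "gijgbe" -> "gijgbeb"
Op 5 (delete idx 4 = 'b'): "gijgbeb" -> "gijgeb"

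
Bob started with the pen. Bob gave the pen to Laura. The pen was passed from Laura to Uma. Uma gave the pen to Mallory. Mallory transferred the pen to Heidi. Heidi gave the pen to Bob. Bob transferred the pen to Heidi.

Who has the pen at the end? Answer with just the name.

Answer: Heidi

Derivation:
Tracking the pen through each event:
Start: Bob has the pen.
After event 1: Laura has the pen.
After event 2: Uma has the pen.
After event 3: Mallory has the pen.
After event 4: Heidi has the pen.
After event 5: Bob has the pen.
After event 6: Heidi has the pen.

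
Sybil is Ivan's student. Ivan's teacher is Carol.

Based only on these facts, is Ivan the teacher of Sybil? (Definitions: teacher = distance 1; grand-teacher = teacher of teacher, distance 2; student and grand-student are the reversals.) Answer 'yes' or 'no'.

Answer: yes

Derivation:
Reconstructing the teacher chain from the given facts:
  Carol -> Ivan -> Sybil
(each arrow means 'teacher of the next')
Positions in the chain (0 = top):
  position of Carol: 0
  position of Ivan: 1
  position of Sybil: 2

Ivan is at position 1, Sybil is at position 2; signed distance (j - i) = 1.
'teacher' requires j - i = 1. Actual distance is 1, so the relation HOLDS.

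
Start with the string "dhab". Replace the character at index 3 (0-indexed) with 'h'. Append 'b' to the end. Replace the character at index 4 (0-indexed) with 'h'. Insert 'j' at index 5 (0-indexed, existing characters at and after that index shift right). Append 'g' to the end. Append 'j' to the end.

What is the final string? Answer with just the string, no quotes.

Answer: dhahhjgj

Derivation:
Applying each edit step by step:
Start: "dhab"
Op 1 (replace idx 3: 'b' -> 'h'): "dhab" -> "dhah"
Op 2 (append 'b'): "dhah" -> "dhahb"
Op 3 (replace idx 4: 'b' -> 'h'): "dhahb" -> "dhahh"
Op 4 (insert 'j' at idx 5): "dhahh" -> "dhahhj"
Op 5 (append 'g'): "dhahhj" -> "dhahhjg"
Op 6 (append 'j'): "dhahhjg" -> "dhahhjgj"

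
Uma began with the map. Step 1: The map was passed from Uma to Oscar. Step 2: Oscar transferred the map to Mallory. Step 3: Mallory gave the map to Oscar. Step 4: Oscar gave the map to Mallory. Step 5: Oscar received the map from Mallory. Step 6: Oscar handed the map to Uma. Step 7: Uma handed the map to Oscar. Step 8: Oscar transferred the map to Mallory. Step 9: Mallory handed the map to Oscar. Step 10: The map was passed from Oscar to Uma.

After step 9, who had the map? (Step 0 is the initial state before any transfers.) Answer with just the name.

Answer: Oscar

Derivation:
Tracking the map holder through step 9:
After step 0 (start): Uma
After step 1: Oscar
After step 2: Mallory
After step 3: Oscar
After step 4: Mallory
After step 5: Oscar
After step 6: Uma
After step 7: Oscar
After step 8: Mallory
After step 9: Oscar

At step 9, the holder is Oscar.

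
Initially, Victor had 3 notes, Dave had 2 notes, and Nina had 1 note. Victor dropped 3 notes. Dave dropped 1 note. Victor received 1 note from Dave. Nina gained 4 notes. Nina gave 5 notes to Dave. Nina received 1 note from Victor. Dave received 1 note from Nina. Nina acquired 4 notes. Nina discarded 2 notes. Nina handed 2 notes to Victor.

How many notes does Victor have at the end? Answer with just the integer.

Answer: 2

Derivation:
Tracking counts step by step:
Start: Victor=3, Dave=2, Nina=1
Event 1 (Victor -3): Victor: 3 -> 0. State: Victor=0, Dave=2, Nina=1
Event 2 (Dave -1): Dave: 2 -> 1. State: Victor=0, Dave=1, Nina=1
Event 3 (Dave -> Victor, 1): Dave: 1 -> 0, Victor: 0 -> 1. State: Victor=1, Dave=0, Nina=1
Event 4 (Nina +4): Nina: 1 -> 5. State: Victor=1, Dave=0, Nina=5
Event 5 (Nina -> Dave, 5): Nina: 5 -> 0, Dave: 0 -> 5. State: Victor=1, Dave=5, Nina=0
Event 6 (Victor -> Nina, 1): Victor: 1 -> 0, Nina: 0 -> 1. State: Victor=0, Dave=5, Nina=1
Event 7 (Nina -> Dave, 1): Nina: 1 -> 0, Dave: 5 -> 6. State: Victor=0, Dave=6, Nina=0
Event 8 (Nina +4): Nina: 0 -> 4. State: Victor=0, Dave=6, Nina=4
Event 9 (Nina -2): Nina: 4 -> 2. State: Victor=0, Dave=6, Nina=2
Event 10 (Nina -> Victor, 2): Nina: 2 -> 0, Victor: 0 -> 2. State: Victor=2, Dave=6, Nina=0

Victor's final count: 2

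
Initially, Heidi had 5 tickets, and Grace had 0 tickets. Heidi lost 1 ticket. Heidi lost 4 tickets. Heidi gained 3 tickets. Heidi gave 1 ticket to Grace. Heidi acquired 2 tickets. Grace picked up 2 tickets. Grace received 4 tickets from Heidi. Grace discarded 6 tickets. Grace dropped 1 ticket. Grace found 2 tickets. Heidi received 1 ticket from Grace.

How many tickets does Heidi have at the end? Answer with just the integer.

Answer: 1

Derivation:
Tracking counts step by step:
Start: Heidi=5, Grace=0
Event 1 (Heidi -1): Heidi: 5 -> 4. State: Heidi=4, Grace=0
Event 2 (Heidi -4): Heidi: 4 -> 0. State: Heidi=0, Grace=0
Event 3 (Heidi +3): Heidi: 0 -> 3. State: Heidi=3, Grace=0
Event 4 (Heidi -> Grace, 1): Heidi: 3 -> 2, Grace: 0 -> 1. State: Heidi=2, Grace=1
Event 5 (Heidi +2): Heidi: 2 -> 4. State: Heidi=4, Grace=1
Event 6 (Grace +2): Grace: 1 -> 3. State: Heidi=4, Grace=3
Event 7 (Heidi -> Grace, 4): Heidi: 4 -> 0, Grace: 3 -> 7. State: Heidi=0, Grace=7
Event 8 (Grace -6): Grace: 7 -> 1. State: Heidi=0, Grace=1
Event 9 (Grace -1): Grace: 1 -> 0. State: Heidi=0, Grace=0
Event 10 (Grace +2): Grace: 0 -> 2. State: Heidi=0, Grace=2
Event 11 (Grace -> Heidi, 1): Grace: 2 -> 1, Heidi: 0 -> 1. State: Heidi=1, Grace=1

Heidi's final count: 1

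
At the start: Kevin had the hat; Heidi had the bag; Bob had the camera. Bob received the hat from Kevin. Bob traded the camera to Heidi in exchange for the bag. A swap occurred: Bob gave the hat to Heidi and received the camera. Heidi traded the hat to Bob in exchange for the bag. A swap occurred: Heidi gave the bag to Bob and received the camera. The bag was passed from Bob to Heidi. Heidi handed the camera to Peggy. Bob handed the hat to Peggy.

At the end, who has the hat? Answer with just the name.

Tracking all object holders:
Start: hat:Kevin, bag:Heidi, camera:Bob
Event 1 (give hat: Kevin -> Bob). State: hat:Bob, bag:Heidi, camera:Bob
Event 2 (swap camera<->bag: now camera:Heidi, bag:Bob). State: hat:Bob, bag:Bob, camera:Heidi
Event 3 (swap hat<->camera: now hat:Heidi, camera:Bob). State: hat:Heidi, bag:Bob, camera:Bob
Event 4 (swap hat<->bag: now hat:Bob, bag:Heidi). State: hat:Bob, bag:Heidi, camera:Bob
Event 5 (swap bag<->camera: now bag:Bob, camera:Heidi). State: hat:Bob, bag:Bob, camera:Heidi
Event 6 (give bag: Bob -> Heidi). State: hat:Bob, bag:Heidi, camera:Heidi
Event 7 (give camera: Heidi -> Peggy). State: hat:Bob, bag:Heidi, camera:Peggy
Event 8 (give hat: Bob -> Peggy). State: hat:Peggy, bag:Heidi, camera:Peggy

Final state: hat:Peggy, bag:Heidi, camera:Peggy
The hat is held by Peggy.

Answer: Peggy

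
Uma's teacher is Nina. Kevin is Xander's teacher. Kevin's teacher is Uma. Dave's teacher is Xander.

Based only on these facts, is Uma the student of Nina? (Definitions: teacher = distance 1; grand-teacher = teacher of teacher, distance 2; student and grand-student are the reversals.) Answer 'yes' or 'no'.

Answer: yes

Derivation:
Reconstructing the teacher chain from the given facts:
  Nina -> Uma -> Kevin -> Xander -> Dave
(each arrow means 'teacher of the next')
Positions in the chain (0 = top):
  position of Nina: 0
  position of Uma: 1
  position of Kevin: 2
  position of Xander: 3
  position of Dave: 4

Uma is at position 1, Nina is at position 0; signed distance (j - i) = -1.
'student' requires j - i = -1. Actual distance is -1, so the relation HOLDS.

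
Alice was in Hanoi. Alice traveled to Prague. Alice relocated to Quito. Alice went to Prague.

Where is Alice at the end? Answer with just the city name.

Tracking Alice's location:
Start: Alice is in Hanoi.
After move 1: Hanoi -> Prague. Alice is in Prague.
After move 2: Prague -> Quito. Alice is in Quito.
After move 3: Quito -> Prague. Alice is in Prague.

Answer: Prague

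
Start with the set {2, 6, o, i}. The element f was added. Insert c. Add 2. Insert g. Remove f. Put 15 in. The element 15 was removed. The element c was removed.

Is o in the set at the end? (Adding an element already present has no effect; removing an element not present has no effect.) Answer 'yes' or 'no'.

Tracking the set through each operation:
Start: {2, 6, i, o}
Event 1 (add f): added. Set: {2, 6, f, i, o}
Event 2 (add c): added. Set: {2, 6, c, f, i, o}
Event 3 (add 2): already present, no change. Set: {2, 6, c, f, i, o}
Event 4 (add g): added. Set: {2, 6, c, f, g, i, o}
Event 5 (remove f): removed. Set: {2, 6, c, g, i, o}
Event 6 (add 15): added. Set: {15, 2, 6, c, g, i, o}
Event 7 (remove 15): removed. Set: {2, 6, c, g, i, o}
Event 8 (remove c): removed. Set: {2, 6, g, i, o}

Final set: {2, 6, g, i, o} (size 5)
o is in the final set.

Answer: yes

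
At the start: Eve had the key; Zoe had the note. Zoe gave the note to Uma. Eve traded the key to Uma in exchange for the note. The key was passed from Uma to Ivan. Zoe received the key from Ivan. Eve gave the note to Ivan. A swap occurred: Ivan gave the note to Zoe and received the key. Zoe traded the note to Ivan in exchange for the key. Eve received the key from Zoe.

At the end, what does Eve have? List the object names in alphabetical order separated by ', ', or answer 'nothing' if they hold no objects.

Answer: key

Derivation:
Tracking all object holders:
Start: key:Eve, note:Zoe
Event 1 (give note: Zoe -> Uma). State: key:Eve, note:Uma
Event 2 (swap key<->note: now key:Uma, note:Eve). State: key:Uma, note:Eve
Event 3 (give key: Uma -> Ivan). State: key:Ivan, note:Eve
Event 4 (give key: Ivan -> Zoe). State: key:Zoe, note:Eve
Event 5 (give note: Eve -> Ivan). State: key:Zoe, note:Ivan
Event 6 (swap note<->key: now note:Zoe, key:Ivan). State: key:Ivan, note:Zoe
Event 7 (swap note<->key: now note:Ivan, key:Zoe). State: key:Zoe, note:Ivan
Event 8 (give key: Zoe -> Eve). State: key:Eve, note:Ivan

Final state: key:Eve, note:Ivan
Eve holds: key.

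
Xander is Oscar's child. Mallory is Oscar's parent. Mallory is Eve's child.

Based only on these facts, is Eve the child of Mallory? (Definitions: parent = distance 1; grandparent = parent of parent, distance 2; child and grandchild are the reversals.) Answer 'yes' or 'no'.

Answer: no

Derivation:
Reconstructing the parent chain from the given facts:
  Eve -> Mallory -> Oscar -> Xander
(each arrow means 'parent of the next')
Positions in the chain (0 = top):
  position of Eve: 0
  position of Mallory: 1
  position of Oscar: 2
  position of Xander: 3

Eve is at position 0, Mallory is at position 1; signed distance (j - i) = 1.
'child' requires j - i = -1. Actual distance is 1, so the relation does NOT hold.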